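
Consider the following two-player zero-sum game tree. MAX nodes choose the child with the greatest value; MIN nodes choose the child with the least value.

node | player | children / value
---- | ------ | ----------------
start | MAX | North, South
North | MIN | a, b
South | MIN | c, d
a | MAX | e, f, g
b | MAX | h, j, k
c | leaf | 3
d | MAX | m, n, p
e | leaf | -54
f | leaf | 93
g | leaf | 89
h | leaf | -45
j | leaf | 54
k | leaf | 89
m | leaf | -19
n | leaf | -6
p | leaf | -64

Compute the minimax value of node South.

-6

d (MAX): max(-19, -6, -64) = -6
South (MIN): min(3, -6) = -6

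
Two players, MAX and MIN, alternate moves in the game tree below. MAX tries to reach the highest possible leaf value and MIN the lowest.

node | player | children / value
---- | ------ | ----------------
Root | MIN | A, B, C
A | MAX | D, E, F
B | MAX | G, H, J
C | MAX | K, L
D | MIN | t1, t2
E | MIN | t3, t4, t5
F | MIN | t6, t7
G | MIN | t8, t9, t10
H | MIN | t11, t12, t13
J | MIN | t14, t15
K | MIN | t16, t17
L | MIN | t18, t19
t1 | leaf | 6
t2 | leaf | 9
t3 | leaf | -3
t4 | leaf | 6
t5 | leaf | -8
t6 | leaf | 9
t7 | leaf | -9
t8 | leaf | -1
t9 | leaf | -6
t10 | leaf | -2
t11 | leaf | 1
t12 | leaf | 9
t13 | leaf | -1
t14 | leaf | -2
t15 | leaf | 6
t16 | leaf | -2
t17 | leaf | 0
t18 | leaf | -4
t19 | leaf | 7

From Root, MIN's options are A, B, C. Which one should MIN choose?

D (MIN): min(6, 9) = 6
E (MIN): min(-3, 6, -8) = -8
F (MIN): min(9, -9) = -9
A (MAX): max(6, -8, -9) = 6
G (MIN): min(-1, -6, -2) = -6
H (MIN): min(1, 9, -1) = -1
J (MIN): min(-2, 6) = -2
B (MAX): max(-6, -1, -2) = -1
K (MIN): min(-2, 0) = -2
L (MIN): min(-4, 7) = -4
C (MAX): max(-2, -4) = -2
Root (MIN): min(6, -1, -2) = -2
MIN at Root wants the lowest of {A=6, B=-1, C=-2}, so chooses C.

C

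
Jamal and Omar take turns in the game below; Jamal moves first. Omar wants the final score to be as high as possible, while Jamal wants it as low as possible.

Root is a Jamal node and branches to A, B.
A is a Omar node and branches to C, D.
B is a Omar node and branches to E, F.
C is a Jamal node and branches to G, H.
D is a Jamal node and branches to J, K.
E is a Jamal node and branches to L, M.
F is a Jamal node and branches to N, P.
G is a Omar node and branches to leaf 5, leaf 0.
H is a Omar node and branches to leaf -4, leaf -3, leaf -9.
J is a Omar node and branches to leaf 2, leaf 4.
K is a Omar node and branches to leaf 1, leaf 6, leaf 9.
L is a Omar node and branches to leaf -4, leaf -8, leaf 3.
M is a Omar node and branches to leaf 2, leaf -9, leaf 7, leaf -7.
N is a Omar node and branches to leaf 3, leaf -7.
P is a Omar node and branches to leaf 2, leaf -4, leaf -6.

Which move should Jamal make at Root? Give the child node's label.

B

G (Omar): max(5, 0) = 5
H (Omar): max(-4, -3, -9) = -3
C (Jamal): min(5, -3) = -3
J (Omar): max(2, 4) = 4
K (Omar): max(1, 6, 9) = 9
D (Jamal): min(4, 9) = 4
A (Omar): max(-3, 4) = 4
L (Omar): max(-4, -8, 3) = 3
M (Omar): max(2, -9, 7, -7) = 7
E (Jamal): min(3, 7) = 3
N (Omar): max(3, -7) = 3
P (Omar): max(2, -4, -6) = 2
F (Jamal): min(3, 2) = 2
B (Omar): max(3, 2) = 3
Root (Jamal): min(4, 3) = 3
Jamal at Root wants the lowest of {A=4, B=3}, so chooses B.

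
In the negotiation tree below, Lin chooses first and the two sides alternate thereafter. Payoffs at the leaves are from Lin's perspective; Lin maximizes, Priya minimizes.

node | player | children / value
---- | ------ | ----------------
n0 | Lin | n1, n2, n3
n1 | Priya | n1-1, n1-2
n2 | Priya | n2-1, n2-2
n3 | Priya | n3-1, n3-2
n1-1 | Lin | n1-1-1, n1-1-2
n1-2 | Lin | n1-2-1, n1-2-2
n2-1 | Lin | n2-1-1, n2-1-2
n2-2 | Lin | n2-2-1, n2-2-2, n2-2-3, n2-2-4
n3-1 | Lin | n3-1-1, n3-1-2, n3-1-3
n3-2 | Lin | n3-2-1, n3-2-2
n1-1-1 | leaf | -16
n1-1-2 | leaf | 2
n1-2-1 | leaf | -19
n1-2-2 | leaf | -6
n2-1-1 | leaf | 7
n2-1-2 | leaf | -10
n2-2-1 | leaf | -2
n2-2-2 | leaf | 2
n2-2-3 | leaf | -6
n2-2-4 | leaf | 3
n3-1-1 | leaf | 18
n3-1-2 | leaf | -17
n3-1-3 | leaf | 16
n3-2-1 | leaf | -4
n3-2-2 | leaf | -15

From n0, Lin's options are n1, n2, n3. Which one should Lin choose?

n1-1 (Lin): max(-16, 2) = 2
n1-2 (Lin): max(-19, -6) = -6
n1 (Priya): min(2, -6) = -6
n2-1 (Lin): max(7, -10) = 7
n2-2 (Lin): max(-2, 2, -6, 3) = 3
n2 (Priya): min(7, 3) = 3
n3-1 (Lin): max(18, -17, 16) = 18
n3-2 (Lin): max(-4, -15) = -4
n3 (Priya): min(18, -4) = -4
n0 (Lin): max(-6, 3, -4) = 3
Lin at n0 wants the highest of {n1=-6, n2=3, n3=-4}, so chooses n2.

n2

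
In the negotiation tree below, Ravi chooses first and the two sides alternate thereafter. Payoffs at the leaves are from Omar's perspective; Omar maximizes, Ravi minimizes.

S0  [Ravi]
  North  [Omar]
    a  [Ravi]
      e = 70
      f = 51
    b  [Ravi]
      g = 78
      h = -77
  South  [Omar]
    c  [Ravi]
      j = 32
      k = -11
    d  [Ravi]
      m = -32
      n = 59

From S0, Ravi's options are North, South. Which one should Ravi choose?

a (Ravi): min(70, 51) = 51
b (Ravi): min(78, -77) = -77
North (Omar): max(51, -77) = 51
c (Ravi): min(32, -11) = -11
d (Ravi): min(-32, 59) = -32
South (Omar): max(-11, -32) = -11
S0 (Ravi): min(51, -11) = -11
Ravi at S0 wants the lowest of {North=51, South=-11}, so chooses South.

South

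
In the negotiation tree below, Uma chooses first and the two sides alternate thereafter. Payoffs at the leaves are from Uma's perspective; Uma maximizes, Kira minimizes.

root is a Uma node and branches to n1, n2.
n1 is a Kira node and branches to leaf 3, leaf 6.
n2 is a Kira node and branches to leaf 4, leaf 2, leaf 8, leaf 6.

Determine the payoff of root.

n1 (Kira): min(3, 6) = 3
n2 (Kira): min(4, 2, 8, 6) = 2
root (Uma): max(3, 2) = 3

3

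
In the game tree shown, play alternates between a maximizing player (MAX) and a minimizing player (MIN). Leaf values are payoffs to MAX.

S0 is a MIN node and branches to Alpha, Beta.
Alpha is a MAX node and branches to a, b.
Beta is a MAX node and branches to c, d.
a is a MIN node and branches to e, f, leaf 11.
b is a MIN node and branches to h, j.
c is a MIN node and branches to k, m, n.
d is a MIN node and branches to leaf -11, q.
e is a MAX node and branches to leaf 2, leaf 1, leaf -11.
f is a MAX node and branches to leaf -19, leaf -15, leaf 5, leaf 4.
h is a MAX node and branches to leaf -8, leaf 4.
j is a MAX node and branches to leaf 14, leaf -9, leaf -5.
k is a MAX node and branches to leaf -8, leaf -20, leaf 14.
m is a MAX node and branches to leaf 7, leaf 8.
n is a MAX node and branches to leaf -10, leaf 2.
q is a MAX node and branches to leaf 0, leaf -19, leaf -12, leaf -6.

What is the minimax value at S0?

e (MAX): max(2, 1, -11) = 2
f (MAX): max(-19, -15, 5, 4) = 5
a (MIN): min(2, 5, 11) = 2
h (MAX): max(-8, 4) = 4
j (MAX): max(14, -9, -5) = 14
b (MIN): min(4, 14) = 4
Alpha (MAX): max(2, 4) = 4
k (MAX): max(-8, -20, 14) = 14
m (MAX): max(7, 8) = 8
n (MAX): max(-10, 2) = 2
c (MIN): min(14, 8, 2) = 2
q (MAX): max(0, -19, -12, -6) = 0
d (MIN): min(-11, 0) = -11
Beta (MAX): max(2, -11) = 2
S0 (MIN): min(4, 2) = 2

2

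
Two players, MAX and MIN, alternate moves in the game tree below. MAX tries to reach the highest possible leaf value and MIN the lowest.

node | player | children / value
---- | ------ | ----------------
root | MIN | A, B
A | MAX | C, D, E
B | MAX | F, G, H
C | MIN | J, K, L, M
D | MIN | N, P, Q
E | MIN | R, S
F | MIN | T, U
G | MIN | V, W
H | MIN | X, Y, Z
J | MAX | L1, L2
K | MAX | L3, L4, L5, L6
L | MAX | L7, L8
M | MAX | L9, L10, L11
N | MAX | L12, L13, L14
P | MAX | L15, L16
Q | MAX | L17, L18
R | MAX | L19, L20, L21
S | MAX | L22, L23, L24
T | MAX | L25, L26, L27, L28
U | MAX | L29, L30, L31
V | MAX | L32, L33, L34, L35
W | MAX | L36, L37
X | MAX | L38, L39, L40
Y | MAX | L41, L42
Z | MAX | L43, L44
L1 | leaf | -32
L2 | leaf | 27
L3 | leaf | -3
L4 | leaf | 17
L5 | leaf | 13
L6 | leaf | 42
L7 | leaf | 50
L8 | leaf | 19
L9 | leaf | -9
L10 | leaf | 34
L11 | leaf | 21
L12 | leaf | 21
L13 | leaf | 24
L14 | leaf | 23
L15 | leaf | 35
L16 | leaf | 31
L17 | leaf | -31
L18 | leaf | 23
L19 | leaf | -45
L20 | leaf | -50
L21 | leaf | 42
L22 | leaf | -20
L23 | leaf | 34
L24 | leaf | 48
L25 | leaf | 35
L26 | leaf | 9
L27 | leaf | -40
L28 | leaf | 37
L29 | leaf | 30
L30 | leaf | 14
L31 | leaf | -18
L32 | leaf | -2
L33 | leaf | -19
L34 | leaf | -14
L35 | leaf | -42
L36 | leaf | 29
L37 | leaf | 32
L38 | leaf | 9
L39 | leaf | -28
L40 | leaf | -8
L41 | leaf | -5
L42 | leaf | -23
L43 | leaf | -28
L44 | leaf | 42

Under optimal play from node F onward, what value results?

30

T (MAX): max(35, 9, -40, 37) = 37
U (MAX): max(30, 14, -18) = 30
F (MIN): min(37, 30) = 30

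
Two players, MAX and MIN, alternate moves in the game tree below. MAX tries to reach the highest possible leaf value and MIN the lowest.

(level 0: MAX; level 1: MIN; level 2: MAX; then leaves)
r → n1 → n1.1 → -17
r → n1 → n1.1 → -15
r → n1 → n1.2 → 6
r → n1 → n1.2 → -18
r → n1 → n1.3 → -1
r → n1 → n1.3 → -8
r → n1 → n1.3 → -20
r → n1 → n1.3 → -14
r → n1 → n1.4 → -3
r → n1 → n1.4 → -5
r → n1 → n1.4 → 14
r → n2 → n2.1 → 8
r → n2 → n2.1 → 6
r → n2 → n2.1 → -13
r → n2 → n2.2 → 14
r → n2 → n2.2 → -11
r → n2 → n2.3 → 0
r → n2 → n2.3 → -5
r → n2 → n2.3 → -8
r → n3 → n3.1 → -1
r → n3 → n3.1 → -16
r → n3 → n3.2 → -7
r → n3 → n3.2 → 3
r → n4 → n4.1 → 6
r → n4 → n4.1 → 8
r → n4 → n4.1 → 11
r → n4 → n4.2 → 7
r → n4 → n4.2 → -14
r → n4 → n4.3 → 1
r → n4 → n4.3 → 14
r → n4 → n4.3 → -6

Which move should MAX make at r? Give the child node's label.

n1.1 (MAX): max(-17, -15) = -15
n1.2 (MAX): max(6, -18) = 6
n1.3 (MAX): max(-1, -8, -20, -14) = -1
n1.4 (MAX): max(-3, -5, 14) = 14
n1 (MIN): min(-15, 6, -1, 14) = -15
n2.1 (MAX): max(8, 6, -13) = 8
n2.2 (MAX): max(14, -11) = 14
n2.3 (MAX): max(0, -5, -8) = 0
n2 (MIN): min(8, 14, 0) = 0
n3.1 (MAX): max(-1, -16) = -1
n3.2 (MAX): max(-7, 3) = 3
n3 (MIN): min(-1, 3) = -1
n4.1 (MAX): max(6, 8, 11) = 11
n4.2 (MAX): max(7, -14) = 7
n4.3 (MAX): max(1, 14, -6) = 14
n4 (MIN): min(11, 7, 14) = 7
r (MAX): max(-15, 0, -1, 7) = 7
MAX at r wants the highest of {n1=-15, n2=0, n3=-1, n4=7}, so chooses n4.

n4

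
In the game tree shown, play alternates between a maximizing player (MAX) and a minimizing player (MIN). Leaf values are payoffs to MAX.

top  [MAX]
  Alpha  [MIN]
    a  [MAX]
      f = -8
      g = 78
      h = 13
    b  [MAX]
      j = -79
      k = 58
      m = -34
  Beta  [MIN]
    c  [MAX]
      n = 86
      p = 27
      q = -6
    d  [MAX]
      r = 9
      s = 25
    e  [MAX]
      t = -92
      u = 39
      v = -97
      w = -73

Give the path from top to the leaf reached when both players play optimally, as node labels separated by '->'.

a (MAX): max(-8, 78, 13) = 78
b (MAX): max(-79, 58, -34) = 58
Alpha (MIN): min(78, 58) = 58
c (MAX): max(86, 27, -6) = 86
d (MAX): max(9, 25) = 25
e (MAX): max(-92, 39, -97, -73) = 39
Beta (MIN): min(86, 25, 39) = 25
top (MAX): max(58, 25) = 58
At top, MAX picks Alpha (highest: 58).
At Alpha, MIN picks b (lowest: 58).
At b, MAX picks k (highest: 58).
Terminal value 58.

top -> Alpha -> b -> k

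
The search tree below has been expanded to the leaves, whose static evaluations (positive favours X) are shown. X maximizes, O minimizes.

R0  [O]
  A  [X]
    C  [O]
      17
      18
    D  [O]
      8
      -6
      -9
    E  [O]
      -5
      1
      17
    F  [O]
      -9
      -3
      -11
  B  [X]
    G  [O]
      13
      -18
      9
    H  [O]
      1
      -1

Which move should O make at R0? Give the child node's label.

B

C (O): min(17, 18) = 17
D (O): min(8, -6, -9) = -9
E (O): min(-5, 1, 17) = -5
F (O): min(-9, -3, -11) = -11
A (X): max(17, -9, -5, -11) = 17
G (O): min(13, -18, 9) = -18
H (O): min(1, -1) = -1
B (X): max(-18, -1) = -1
R0 (O): min(17, -1) = -1
O at R0 wants the lowest of {A=17, B=-1}, so chooses B.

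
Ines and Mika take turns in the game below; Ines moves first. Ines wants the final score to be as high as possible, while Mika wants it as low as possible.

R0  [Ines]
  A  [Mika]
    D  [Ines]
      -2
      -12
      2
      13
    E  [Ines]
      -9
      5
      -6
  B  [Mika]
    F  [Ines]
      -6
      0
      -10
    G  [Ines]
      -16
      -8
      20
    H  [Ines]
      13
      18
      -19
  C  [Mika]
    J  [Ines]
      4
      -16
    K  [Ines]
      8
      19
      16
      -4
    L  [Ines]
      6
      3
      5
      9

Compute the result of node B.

F (Ines): max(-6, 0, -10) = 0
G (Ines): max(-16, -8, 20) = 20
H (Ines): max(13, 18, -19) = 18
B (Mika): min(0, 20, 18) = 0

0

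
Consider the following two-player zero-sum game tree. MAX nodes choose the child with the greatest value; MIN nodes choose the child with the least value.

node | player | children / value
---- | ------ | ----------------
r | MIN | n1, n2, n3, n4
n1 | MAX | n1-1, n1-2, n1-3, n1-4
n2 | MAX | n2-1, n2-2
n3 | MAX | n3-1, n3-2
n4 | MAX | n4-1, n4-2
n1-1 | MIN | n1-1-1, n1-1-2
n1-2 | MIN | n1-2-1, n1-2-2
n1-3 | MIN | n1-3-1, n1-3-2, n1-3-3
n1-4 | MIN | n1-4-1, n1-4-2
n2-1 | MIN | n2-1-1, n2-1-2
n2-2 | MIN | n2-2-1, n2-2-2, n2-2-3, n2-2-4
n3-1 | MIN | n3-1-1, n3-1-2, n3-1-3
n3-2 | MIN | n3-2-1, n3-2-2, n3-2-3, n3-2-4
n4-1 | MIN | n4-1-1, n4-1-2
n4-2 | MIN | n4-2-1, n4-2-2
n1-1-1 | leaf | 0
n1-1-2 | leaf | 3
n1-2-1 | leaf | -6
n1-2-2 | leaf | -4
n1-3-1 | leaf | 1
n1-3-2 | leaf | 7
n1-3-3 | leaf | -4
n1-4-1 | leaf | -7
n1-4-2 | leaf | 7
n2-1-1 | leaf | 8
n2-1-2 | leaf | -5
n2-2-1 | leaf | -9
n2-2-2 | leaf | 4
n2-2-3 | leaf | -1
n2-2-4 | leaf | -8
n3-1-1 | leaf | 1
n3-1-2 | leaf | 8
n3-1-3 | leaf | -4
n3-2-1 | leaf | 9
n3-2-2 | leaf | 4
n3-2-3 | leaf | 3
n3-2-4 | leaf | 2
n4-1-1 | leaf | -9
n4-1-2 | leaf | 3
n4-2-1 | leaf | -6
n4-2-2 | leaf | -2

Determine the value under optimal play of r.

n1-1 (MIN): min(0, 3) = 0
n1-2 (MIN): min(-6, -4) = -6
n1-3 (MIN): min(1, 7, -4) = -4
n1-4 (MIN): min(-7, 7) = -7
n1 (MAX): max(0, -6, -4, -7) = 0
n2-1 (MIN): min(8, -5) = -5
n2-2 (MIN): min(-9, 4, -1, -8) = -9
n2 (MAX): max(-5, -9) = -5
n3-1 (MIN): min(1, 8, -4) = -4
n3-2 (MIN): min(9, 4, 3, 2) = 2
n3 (MAX): max(-4, 2) = 2
n4-1 (MIN): min(-9, 3) = -9
n4-2 (MIN): min(-6, -2) = -6
n4 (MAX): max(-9, -6) = -6
r (MIN): min(0, -5, 2, -6) = -6

-6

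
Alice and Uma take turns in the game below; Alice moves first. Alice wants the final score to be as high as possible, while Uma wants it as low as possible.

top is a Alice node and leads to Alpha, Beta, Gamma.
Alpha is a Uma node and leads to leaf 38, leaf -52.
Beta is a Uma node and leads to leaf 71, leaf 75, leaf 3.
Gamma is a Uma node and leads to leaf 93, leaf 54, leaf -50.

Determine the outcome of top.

3

Alpha (Uma): min(38, -52) = -52
Beta (Uma): min(71, 75, 3) = 3
Gamma (Uma): min(93, 54, -50) = -50
top (Alice): max(-52, 3, -50) = 3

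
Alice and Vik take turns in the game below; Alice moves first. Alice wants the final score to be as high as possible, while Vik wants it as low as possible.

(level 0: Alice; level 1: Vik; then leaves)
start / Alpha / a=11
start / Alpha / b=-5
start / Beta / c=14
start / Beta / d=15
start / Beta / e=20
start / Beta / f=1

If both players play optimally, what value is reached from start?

1

Alpha (Vik): min(11, -5) = -5
Beta (Vik): min(14, 15, 20, 1) = 1
start (Alice): max(-5, 1) = 1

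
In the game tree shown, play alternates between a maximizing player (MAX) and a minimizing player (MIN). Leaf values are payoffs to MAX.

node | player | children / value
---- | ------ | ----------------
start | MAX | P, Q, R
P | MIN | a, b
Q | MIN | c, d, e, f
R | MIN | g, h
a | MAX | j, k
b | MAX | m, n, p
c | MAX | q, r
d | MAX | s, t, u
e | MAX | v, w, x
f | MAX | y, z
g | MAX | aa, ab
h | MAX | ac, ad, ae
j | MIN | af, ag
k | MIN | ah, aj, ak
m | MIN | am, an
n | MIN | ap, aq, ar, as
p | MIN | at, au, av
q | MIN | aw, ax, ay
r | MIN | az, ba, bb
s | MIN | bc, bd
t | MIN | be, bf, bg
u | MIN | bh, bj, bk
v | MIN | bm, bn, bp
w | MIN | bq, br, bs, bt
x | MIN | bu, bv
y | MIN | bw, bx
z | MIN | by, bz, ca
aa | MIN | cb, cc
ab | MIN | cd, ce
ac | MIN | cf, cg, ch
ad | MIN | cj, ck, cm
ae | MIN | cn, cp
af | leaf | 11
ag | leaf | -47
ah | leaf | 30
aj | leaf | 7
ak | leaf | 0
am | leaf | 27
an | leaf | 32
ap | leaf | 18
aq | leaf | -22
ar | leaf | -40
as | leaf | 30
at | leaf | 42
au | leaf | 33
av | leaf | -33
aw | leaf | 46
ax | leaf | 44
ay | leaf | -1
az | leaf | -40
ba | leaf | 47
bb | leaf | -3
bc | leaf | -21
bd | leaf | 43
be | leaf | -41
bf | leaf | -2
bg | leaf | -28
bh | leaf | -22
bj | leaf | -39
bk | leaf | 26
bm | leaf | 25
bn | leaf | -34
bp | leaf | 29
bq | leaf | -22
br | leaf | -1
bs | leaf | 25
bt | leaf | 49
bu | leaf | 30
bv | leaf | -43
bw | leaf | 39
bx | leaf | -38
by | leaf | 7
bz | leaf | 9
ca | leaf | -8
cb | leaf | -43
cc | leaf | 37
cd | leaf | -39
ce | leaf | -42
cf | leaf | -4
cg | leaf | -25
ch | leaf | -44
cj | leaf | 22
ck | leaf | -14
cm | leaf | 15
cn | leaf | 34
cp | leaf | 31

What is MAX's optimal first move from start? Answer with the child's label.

j (MIN): min(11, -47) = -47
k (MIN): min(30, 7, 0) = 0
a (MAX): max(-47, 0) = 0
m (MIN): min(27, 32) = 27
n (MIN): min(18, -22, -40, 30) = -40
p (MIN): min(42, 33, -33) = -33
b (MAX): max(27, -40, -33) = 27
P (MIN): min(0, 27) = 0
q (MIN): min(46, 44, -1) = -1
r (MIN): min(-40, 47, -3) = -40
c (MAX): max(-1, -40) = -1
s (MIN): min(-21, 43) = -21
t (MIN): min(-41, -2, -28) = -41
u (MIN): min(-22, -39, 26) = -39
d (MAX): max(-21, -41, -39) = -21
v (MIN): min(25, -34, 29) = -34
w (MIN): min(-22, -1, 25, 49) = -22
x (MIN): min(30, -43) = -43
e (MAX): max(-34, -22, -43) = -22
y (MIN): min(39, -38) = -38
z (MIN): min(7, 9, -8) = -8
f (MAX): max(-38, -8) = -8
Q (MIN): min(-1, -21, -22, -8) = -22
aa (MIN): min(-43, 37) = -43
ab (MIN): min(-39, -42) = -42
g (MAX): max(-43, -42) = -42
ac (MIN): min(-4, -25, -44) = -44
ad (MIN): min(22, -14, 15) = -14
ae (MIN): min(34, 31) = 31
h (MAX): max(-44, -14, 31) = 31
R (MIN): min(-42, 31) = -42
start (MAX): max(0, -22, -42) = 0
MAX at start wants the highest of {P=0, Q=-22, R=-42}, so chooses P.

P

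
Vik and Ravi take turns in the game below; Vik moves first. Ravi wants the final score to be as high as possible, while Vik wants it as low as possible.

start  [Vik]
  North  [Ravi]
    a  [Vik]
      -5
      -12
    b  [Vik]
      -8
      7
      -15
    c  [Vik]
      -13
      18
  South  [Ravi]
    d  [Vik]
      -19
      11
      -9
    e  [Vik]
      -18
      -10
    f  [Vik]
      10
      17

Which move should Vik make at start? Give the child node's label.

a (Vik): min(-5, -12) = -12
b (Vik): min(-8, 7, -15) = -15
c (Vik): min(-13, 18) = -13
North (Ravi): max(-12, -15, -13) = -12
d (Vik): min(-19, 11, -9) = -19
e (Vik): min(-18, -10) = -18
f (Vik): min(10, 17) = 10
South (Ravi): max(-19, -18, 10) = 10
start (Vik): min(-12, 10) = -12
Vik at start wants the lowest of {North=-12, South=10}, so chooses North.

North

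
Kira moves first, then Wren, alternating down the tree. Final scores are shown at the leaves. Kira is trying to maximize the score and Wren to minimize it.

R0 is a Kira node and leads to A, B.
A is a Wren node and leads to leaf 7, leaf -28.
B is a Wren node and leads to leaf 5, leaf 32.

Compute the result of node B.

5

B (Wren): min(5, 32) = 5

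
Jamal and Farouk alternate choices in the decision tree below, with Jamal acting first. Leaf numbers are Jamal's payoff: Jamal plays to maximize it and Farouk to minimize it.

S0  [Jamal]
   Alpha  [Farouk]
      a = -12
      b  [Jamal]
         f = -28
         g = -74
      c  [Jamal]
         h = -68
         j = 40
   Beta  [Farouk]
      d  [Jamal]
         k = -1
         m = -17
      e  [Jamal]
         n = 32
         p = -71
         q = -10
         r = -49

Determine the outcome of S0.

b (Jamal): max(-28, -74) = -28
c (Jamal): max(-68, 40) = 40
Alpha (Farouk): min(-12, -28, 40) = -28
d (Jamal): max(-1, -17) = -1
e (Jamal): max(32, -71, -10, -49) = 32
Beta (Farouk): min(-1, 32) = -1
S0 (Jamal): max(-28, -1) = -1

-1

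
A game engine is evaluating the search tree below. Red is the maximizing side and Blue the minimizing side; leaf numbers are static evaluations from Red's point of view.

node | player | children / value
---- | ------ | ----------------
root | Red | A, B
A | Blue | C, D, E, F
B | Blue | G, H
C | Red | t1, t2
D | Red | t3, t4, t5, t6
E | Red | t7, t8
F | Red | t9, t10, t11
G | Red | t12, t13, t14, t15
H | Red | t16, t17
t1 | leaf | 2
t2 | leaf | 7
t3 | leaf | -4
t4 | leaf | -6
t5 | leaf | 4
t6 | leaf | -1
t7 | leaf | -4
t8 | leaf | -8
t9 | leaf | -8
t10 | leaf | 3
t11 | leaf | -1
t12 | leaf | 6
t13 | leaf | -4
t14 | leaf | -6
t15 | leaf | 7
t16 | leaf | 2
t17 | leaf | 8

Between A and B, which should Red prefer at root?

B

C (Red): max(2, 7) = 7
D (Red): max(-4, -6, 4, -1) = 4
E (Red): max(-4, -8) = -4
F (Red): max(-8, 3, -1) = 3
A (Blue): min(7, 4, -4, 3) = -4
G (Red): max(6, -4, -6, 7) = 7
H (Red): max(2, 8) = 8
B (Blue): min(7, 8) = 7
Red prefers the higher value; A=-4, B=7. B is better since 7 > -4.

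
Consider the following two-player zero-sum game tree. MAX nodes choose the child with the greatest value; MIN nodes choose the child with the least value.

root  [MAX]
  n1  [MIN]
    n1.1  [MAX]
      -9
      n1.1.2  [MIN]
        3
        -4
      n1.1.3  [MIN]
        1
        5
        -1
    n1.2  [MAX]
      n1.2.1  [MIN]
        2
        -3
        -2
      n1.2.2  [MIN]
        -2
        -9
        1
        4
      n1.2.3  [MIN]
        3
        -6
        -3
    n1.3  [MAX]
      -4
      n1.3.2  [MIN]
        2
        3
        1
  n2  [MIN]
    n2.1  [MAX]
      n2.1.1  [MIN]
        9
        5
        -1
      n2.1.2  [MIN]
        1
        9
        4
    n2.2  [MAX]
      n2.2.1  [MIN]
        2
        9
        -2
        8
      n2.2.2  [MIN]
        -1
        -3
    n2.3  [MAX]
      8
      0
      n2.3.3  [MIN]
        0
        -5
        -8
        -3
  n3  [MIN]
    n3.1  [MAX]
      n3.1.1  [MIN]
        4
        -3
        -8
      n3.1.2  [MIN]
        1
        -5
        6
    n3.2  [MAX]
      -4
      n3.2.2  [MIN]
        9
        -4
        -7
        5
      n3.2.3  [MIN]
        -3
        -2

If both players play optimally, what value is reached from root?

-2

n1.1.2 (MIN): min(3, -4) = -4
n1.1.3 (MIN): min(1, 5, -1) = -1
n1.1 (MAX): max(-9, -4, -1) = -1
n1.2.1 (MIN): min(2, -3, -2) = -3
n1.2.2 (MIN): min(-2, -9, 1, 4) = -9
n1.2.3 (MIN): min(3, -6, -3) = -6
n1.2 (MAX): max(-3, -9, -6) = -3
n1.3.2 (MIN): min(2, 3, 1) = 1
n1.3 (MAX): max(-4, 1) = 1
n1 (MIN): min(-1, -3, 1) = -3
n2.1.1 (MIN): min(9, 5, -1) = -1
n2.1.2 (MIN): min(1, 9, 4) = 1
n2.1 (MAX): max(-1, 1) = 1
n2.2.1 (MIN): min(2, 9, -2, 8) = -2
n2.2.2 (MIN): min(-1, -3) = -3
n2.2 (MAX): max(-2, -3) = -2
n2.3.3 (MIN): min(0, -5, -8, -3) = -8
n2.3 (MAX): max(8, 0, -8) = 8
n2 (MIN): min(1, -2, 8) = -2
n3.1.1 (MIN): min(4, -3, -8) = -8
n3.1.2 (MIN): min(1, -5, 6) = -5
n3.1 (MAX): max(-8, -5) = -5
n3.2.2 (MIN): min(9, -4, -7, 5) = -7
n3.2.3 (MIN): min(-3, -2) = -3
n3.2 (MAX): max(-4, -7, -3) = -3
n3 (MIN): min(-5, -3) = -5
root (MAX): max(-3, -2, -5) = -2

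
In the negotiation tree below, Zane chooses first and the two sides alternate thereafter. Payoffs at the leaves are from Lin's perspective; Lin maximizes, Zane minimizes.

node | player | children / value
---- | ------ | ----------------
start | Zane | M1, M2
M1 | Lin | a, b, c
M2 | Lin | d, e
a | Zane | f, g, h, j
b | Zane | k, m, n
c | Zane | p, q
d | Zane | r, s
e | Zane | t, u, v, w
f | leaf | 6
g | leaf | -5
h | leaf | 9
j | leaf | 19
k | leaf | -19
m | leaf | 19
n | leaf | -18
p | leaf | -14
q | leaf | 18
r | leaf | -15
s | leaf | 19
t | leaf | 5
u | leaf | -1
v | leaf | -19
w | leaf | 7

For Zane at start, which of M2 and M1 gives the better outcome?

d (Zane): min(-15, 19) = -15
e (Zane): min(5, -1, -19, 7) = -19
M2 (Lin): max(-15, -19) = -15
a (Zane): min(6, -5, 9, 19) = -5
b (Zane): min(-19, 19, -18) = -19
c (Zane): min(-14, 18) = -14
M1 (Lin): max(-5, -19, -14) = -5
Zane prefers the lower value; M2=-15, M1=-5. M2 is better since -15 < -5.

M2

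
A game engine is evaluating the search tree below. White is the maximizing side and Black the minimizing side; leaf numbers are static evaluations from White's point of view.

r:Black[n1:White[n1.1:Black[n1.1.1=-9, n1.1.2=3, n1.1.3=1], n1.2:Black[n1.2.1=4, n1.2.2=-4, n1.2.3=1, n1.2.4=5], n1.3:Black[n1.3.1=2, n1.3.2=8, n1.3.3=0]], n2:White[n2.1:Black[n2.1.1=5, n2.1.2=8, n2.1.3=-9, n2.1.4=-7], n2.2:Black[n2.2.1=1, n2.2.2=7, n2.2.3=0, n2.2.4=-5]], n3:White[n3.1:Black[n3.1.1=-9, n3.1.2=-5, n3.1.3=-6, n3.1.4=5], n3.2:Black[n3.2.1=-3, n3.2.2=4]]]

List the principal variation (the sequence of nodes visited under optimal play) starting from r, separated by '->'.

r -> n2 -> n2.2 -> n2.2.4

n1.1 (Black): min(-9, 3, 1) = -9
n1.2 (Black): min(4, -4, 1, 5) = -4
n1.3 (Black): min(2, 8, 0) = 0
n1 (White): max(-9, -4, 0) = 0
n2.1 (Black): min(5, 8, -9, -7) = -9
n2.2 (Black): min(1, 7, 0, -5) = -5
n2 (White): max(-9, -5) = -5
n3.1 (Black): min(-9, -5, -6, 5) = -9
n3.2 (Black): min(-3, 4) = -3
n3 (White): max(-9, -3) = -3
r (Black): min(0, -5, -3) = -5
At r, Black picks n2 (lowest: -5).
At n2, White picks n2.2 (highest: -5).
At n2.2, Black picks n2.2.4 (lowest: -5).
Terminal value -5.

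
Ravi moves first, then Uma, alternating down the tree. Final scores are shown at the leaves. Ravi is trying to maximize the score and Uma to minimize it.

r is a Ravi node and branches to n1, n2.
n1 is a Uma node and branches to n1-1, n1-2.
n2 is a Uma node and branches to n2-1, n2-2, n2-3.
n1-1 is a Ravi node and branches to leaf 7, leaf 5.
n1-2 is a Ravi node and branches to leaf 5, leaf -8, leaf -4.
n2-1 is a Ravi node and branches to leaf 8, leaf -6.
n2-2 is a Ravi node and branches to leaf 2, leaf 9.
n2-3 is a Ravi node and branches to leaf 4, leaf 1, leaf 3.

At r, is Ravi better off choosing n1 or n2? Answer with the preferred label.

n1

n1-1 (Ravi): max(7, 5) = 7
n1-2 (Ravi): max(5, -8, -4) = 5
n1 (Uma): min(7, 5) = 5
n2-1 (Ravi): max(8, -6) = 8
n2-2 (Ravi): max(2, 9) = 9
n2-3 (Ravi): max(4, 1, 3) = 4
n2 (Uma): min(8, 9, 4) = 4
Ravi prefers the higher value; n1=5, n2=4. n1 is better since 5 > 4.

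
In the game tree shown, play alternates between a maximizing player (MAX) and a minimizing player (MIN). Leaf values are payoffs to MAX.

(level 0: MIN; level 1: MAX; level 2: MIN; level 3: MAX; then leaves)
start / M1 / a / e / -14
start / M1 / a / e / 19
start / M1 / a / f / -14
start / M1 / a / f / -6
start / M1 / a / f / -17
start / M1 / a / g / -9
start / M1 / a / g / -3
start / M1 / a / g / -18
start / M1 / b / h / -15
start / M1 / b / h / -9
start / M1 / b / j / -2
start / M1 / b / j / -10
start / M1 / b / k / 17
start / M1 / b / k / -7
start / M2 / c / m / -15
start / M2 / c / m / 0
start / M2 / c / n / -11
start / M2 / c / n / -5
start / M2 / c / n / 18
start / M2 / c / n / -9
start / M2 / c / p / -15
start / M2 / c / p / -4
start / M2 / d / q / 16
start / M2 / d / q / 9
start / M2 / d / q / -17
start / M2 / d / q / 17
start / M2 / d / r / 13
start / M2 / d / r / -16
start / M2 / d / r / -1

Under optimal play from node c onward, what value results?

-4

m (MAX): max(-15, 0) = 0
n (MAX): max(-11, -5, 18, -9) = 18
p (MAX): max(-15, -4) = -4
c (MIN): min(0, 18, -4) = -4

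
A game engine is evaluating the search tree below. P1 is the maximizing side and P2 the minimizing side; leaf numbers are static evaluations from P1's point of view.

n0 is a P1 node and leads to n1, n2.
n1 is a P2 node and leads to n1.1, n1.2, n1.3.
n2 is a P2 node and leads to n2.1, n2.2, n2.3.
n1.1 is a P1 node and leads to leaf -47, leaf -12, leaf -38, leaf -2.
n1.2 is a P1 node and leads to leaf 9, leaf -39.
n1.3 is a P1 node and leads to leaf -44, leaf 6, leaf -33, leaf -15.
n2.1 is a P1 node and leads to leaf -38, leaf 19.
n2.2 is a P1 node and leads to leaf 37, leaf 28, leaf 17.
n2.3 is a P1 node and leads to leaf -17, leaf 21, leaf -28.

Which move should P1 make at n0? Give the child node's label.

n1.1 (P1): max(-47, -12, -38, -2) = -2
n1.2 (P1): max(9, -39) = 9
n1.3 (P1): max(-44, 6, -33, -15) = 6
n1 (P2): min(-2, 9, 6) = -2
n2.1 (P1): max(-38, 19) = 19
n2.2 (P1): max(37, 28, 17) = 37
n2.3 (P1): max(-17, 21, -28) = 21
n2 (P2): min(19, 37, 21) = 19
n0 (P1): max(-2, 19) = 19
P1 at n0 wants the highest of {n1=-2, n2=19}, so chooses n2.

n2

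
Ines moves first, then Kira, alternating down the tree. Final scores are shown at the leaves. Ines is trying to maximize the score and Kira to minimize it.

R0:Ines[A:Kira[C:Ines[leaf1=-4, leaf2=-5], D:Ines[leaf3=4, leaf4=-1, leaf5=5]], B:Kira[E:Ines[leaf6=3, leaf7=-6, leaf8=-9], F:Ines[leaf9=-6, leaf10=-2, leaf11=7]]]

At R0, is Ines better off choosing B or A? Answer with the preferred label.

E (Ines): max(3, -6, -9) = 3
F (Ines): max(-6, -2, 7) = 7
B (Kira): min(3, 7) = 3
C (Ines): max(-4, -5) = -4
D (Ines): max(4, -1, 5) = 5
A (Kira): min(-4, 5) = -4
Ines prefers the higher value; B=3, A=-4. B is better since 3 > -4.

B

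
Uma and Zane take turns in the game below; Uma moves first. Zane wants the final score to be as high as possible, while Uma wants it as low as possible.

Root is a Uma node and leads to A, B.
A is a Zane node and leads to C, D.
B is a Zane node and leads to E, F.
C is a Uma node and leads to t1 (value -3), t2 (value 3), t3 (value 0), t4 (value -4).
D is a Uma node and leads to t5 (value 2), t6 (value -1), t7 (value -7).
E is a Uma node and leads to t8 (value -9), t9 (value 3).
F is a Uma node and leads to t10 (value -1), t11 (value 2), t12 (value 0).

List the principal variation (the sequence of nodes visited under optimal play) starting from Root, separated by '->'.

Root -> A -> C -> t4

C (Uma): min(-3, 3, 0, -4) = -4
D (Uma): min(2, -1, -7) = -7
A (Zane): max(-4, -7) = -4
E (Uma): min(-9, 3) = -9
F (Uma): min(-1, 2, 0) = -1
B (Zane): max(-9, -1) = -1
Root (Uma): min(-4, -1) = -4
At Root, Uma picks A (lowest: -4).
At A, Zane picks C (highest: -4).
At C, Uma picks t4 (lowest: -4).
Terminal value -4.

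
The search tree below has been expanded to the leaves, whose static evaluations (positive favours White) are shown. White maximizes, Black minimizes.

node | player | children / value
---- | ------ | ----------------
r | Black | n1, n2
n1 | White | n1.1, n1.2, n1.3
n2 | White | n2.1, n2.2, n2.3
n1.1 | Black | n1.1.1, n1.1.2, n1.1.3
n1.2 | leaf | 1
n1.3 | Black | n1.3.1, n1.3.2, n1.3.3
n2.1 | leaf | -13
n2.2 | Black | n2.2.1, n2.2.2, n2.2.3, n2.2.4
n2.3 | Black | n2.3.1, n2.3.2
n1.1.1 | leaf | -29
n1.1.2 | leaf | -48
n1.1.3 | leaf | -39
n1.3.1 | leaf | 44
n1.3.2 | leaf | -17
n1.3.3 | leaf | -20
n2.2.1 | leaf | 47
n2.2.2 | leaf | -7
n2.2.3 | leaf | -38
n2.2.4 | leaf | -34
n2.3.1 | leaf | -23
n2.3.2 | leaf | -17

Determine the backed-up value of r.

n1.1 (Black): min(-29, -48, -39) = -48
n1.3 (Black): min(44, -17, -20) = -20
n1 (White): max(-48, 1, -20) = 1
n2.2 (Black): min(47, -7, -38, -34) = -38
n2.3 (Black): min(-23, -17) = -23
n2 (White): max(-13, -38, -23) = -13
r (Black): min(1, -13) = -13

-13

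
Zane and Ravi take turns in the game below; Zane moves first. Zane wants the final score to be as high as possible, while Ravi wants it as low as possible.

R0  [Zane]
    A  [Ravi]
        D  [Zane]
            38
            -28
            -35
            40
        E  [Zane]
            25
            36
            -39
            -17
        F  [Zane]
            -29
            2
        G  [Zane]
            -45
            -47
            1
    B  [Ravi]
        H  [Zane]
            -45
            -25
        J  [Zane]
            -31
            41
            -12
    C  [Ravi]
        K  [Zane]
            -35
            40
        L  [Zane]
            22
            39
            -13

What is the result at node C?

K (Zane): max(-35, 40) = 40
L (Zane): max(22, 39, -13) = 39
C (Ravi): min(40, 39) = 39

39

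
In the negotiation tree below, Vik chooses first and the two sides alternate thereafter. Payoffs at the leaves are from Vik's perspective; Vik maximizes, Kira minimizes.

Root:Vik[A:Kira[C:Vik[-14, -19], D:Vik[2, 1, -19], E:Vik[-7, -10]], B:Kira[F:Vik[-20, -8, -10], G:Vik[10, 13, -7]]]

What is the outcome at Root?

C (Vik): max(-14, -19) = -14
D (Vik): max(2, 1, -19) = 2
E (Vik): max(-7, -10) = -7
A (Kira): min(-14, 2, -7) = -14
F (Vik): max(-20, -8, -10) = -8
G (Vik): max(10, 13, -7) = 13
B (Kira): min(-8, 13) = -8
Root (Vik): max(-14, -8) = -8

-8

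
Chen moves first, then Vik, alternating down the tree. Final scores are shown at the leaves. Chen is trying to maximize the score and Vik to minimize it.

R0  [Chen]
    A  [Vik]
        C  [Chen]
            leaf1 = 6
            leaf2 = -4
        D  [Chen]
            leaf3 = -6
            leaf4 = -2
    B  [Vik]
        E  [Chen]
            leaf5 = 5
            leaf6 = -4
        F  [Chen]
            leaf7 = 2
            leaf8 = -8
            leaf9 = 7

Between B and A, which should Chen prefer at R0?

B

E (Chen): max(5, -4) = 5
F (Chen): max(2, -8, 7) = 7
B (Vik): min(5, 7) = 5
C (Chen): max(6, -4) = 6
D (Chen): max(-6, -2) = -2
A (Vik): min(6, -2) = -2
Chen prefers the higher value; B=5, A=-2. B is better since 5 > -2.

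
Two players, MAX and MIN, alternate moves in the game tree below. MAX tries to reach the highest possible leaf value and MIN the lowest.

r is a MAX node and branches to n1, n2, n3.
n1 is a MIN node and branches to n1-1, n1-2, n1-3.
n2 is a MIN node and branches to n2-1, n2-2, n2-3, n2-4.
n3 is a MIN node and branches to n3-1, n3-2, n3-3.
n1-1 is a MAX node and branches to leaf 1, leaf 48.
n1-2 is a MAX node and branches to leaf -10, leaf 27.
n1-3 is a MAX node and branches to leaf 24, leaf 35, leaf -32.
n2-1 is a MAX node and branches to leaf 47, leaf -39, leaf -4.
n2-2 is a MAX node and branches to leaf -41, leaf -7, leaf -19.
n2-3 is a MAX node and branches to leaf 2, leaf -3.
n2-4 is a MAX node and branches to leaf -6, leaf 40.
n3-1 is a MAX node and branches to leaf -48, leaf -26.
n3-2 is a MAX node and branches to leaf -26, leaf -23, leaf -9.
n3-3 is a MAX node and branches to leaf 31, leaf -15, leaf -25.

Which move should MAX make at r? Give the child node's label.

n1-1 (MAX): max(1, 48) = 48
n1-2 (MAX): max(-10, 27) = 27
n1-3 (MAX): max(24, 35, -32) = 35
n1 (MIN): min(48, 27, 35) = 27
n2-1 (MAX): max(47, -39, -4) = 47
n2-2 (MAX): max(-41, -7, -19) = -7
n2-3 (MAX): max(2, -3) = 2
n2-4 (MAX): max(-6, 40) = 40
n2 (MIN): min(47, -7, 2, 40) = -7
n3-1 (MAX): max(-48, -26) = -26
n3-2 (MAX): max(-26, -23, -9) = -9
n3-3 (MAX): max(31, -15, -25) = 31
n3 (MIN): min(-26, -9, 31) = -26
r (MAX): max(27, -7, -26) = 27
MAX at r wants the highest of {n1=27, n2=-7, n3=-26}, so chooses n1.

n1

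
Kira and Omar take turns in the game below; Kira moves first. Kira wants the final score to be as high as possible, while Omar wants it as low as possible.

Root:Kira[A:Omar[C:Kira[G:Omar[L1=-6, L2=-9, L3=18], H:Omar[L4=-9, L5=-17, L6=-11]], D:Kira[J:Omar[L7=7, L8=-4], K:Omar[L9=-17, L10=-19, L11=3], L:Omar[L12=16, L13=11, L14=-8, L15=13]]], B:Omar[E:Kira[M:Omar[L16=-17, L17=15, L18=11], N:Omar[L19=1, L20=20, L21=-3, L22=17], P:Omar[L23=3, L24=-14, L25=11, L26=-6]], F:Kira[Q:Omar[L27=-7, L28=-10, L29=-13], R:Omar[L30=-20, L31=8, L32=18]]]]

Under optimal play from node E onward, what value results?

M (Omar): min(-17, 15, 11) = -17
N (Omar): min(1, 20, -3, 17) = -3
P (Omar): min(3, -14, 11, -6) = -14
E (Kira): max(-17, -3, -14) = -3

-3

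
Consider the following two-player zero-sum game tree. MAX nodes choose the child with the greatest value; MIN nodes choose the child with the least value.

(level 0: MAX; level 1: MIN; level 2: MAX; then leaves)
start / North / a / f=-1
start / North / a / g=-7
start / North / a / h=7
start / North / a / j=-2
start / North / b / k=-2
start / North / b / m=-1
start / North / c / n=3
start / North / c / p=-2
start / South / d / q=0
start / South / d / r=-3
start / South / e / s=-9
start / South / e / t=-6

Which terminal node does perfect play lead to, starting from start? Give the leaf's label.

m

a (MAX): max(-1, -7, 7, -2) = 7
b (MAX): max(-2, -1) = -1
c (MAX): max(3, -2) = 3
North (MIN): min(7, -1, 3) = -1
d (MAX): max(0, -3) = 0
e (MAX): max(-9, -6) = -6
South (MIN): min(0, -6) = -6
start (MAX): max(-1, -6) = -1
At start, MAX picks North (highest: -1).
At North, MIN picks b (lowest: -1).
At b, MAX picks m (highest: -1).
Terminal value -1.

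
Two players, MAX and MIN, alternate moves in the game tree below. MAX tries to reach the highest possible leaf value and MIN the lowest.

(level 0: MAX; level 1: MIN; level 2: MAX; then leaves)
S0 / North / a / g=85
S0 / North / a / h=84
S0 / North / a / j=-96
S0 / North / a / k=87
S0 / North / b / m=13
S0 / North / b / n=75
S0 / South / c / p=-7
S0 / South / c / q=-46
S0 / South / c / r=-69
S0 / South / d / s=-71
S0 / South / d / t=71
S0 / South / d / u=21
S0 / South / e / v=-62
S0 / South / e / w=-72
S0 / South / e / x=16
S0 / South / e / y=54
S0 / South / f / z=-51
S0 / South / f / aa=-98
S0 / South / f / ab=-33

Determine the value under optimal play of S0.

a (MAX): max(85, 84, -96, 87) = 87
b (MAX): max(13, 75) = 75
North (MIN): min(87, 75) = 75
c (MAX): max(-7, -46, -69) = -7
d (MAX): max(-71, 71, 21) = 71
e (MAX): max(-62, -72, 16, 54) = 54
f (MAX): max(-51, -98, -33) = -33
South (MIN): min(-7, 71, 54, -33) = -33
S0 (MAX): max(75, -33) = 75

75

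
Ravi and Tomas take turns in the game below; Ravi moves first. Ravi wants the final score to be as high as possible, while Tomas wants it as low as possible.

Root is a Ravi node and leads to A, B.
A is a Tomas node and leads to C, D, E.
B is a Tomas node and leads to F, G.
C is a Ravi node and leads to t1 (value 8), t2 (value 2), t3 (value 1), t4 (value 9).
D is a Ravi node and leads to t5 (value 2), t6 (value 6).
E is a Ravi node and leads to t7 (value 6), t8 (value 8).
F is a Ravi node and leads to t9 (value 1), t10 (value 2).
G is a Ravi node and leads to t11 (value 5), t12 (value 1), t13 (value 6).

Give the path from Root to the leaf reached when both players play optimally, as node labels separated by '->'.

Root -> A -> D -> t6

C (Ravi): max(8, 2, 1, 9) = 9
D (Ravi): max(2, 6) = 6
E (Ravi): max(6, 8) = 8
A (Tomas): min(9, 6, 8) = 6
F (Ravi): max(1, 2) = 2
G (Ravi): max(5, 1, 6) = 6
B (Tomas): min(2, 6) = 2
Root (Ravi): max(6, 2) = 6
At Root, Ravi picks A (highest: 6).
At A, Tomas picks D (lowest: 6).
At D, Ravi picks t6 (highest: 6).
Terminal value 6.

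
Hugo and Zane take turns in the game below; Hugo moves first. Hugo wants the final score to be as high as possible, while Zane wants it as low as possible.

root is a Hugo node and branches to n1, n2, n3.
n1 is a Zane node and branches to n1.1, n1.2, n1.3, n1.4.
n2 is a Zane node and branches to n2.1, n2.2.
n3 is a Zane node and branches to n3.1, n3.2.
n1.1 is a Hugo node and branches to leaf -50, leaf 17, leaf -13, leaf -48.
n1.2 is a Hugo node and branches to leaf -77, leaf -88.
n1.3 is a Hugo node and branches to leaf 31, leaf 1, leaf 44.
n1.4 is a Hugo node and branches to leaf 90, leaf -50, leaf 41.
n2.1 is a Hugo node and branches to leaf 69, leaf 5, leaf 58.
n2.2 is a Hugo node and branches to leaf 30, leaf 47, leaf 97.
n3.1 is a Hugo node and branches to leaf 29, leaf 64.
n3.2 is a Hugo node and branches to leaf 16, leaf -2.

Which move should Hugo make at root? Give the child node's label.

n2

n1.1 (Hugo): max(-50, 17, -13, -48) = 17
n1.2 (Hugo): max(-77, -88) = -77
n1.3 (Hugo): max(31, 1, 44) = 44
n1.4 (Hugo): max(90, -50, 41) = 90
n1 (Zane): min(17, -77, 44, 90) = -77
n2.1 (Hugo): max(69, 5, 58) = 69
n2.2 (Hugo): max(30, 47, 97) = 97
n2 (Zane): min(69, 97) = 69
n3.1 (Hugo): max(29, 64) = 64
n3.2 (Hugo): max(16, -2) = 16
n3 (Zane): min(64, 16) = 16
root (Hugo): max(-77, 69, 16) = 69
Hugo at root wants the highest of {n1=-77, n2=69, n3=16}, so chooses n2.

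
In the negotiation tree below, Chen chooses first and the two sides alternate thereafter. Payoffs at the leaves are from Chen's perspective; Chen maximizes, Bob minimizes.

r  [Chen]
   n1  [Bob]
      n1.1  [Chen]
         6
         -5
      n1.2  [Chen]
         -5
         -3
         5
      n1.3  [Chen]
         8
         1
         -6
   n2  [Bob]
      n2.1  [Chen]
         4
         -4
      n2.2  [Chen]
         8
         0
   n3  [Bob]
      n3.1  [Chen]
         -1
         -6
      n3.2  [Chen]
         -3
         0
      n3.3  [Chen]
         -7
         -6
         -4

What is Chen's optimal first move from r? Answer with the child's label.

n1

n1.1 (Chen): max(6, -5) = 6
n1.2 (Chen): max(-5, -3, 5) = 5
n1.3 (Chen): max(8, 1, -6) = 8
n1 (Bob): min(6, 5, 8) = 5
n2.1 (Chen): max(4, -4) = 4
n2.2 (Chen): max(8, 0) = 8
n2 (Bob): min(4, 8) = 4
n3.1 (Chen): max(-1, -6) = -1
n3.2 (Chen): max(-3, 0) = 0
n3.3 (Chen): max(-7, -6, -4) = -4
n3 (Bob): min(-1, 0, -4) = -4
r (Chen): max(5, 4, -4) = 5
Chen at r wants the highest of {n1=5, n2=4, n3=-4}, so chooses n1.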